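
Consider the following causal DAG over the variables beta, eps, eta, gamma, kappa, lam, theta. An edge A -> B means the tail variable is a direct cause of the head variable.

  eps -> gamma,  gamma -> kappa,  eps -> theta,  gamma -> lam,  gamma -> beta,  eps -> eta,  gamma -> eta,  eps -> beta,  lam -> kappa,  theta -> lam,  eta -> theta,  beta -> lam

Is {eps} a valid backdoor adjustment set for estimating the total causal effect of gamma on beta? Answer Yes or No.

Backdoor paths from gamma to beta (paths whose first edge points into gamma):
  P1: gamma <- eps -> beta
  P2: gamma <- eps -> eta -> theta -> lam <- beta
  P3: gamma <- eps -> theta -> lam <- beta
Condition 1 (no descendant of gamma in the set): holds — descendants of gamma are {beta, eta, kappa, lam, theta}; none are in {eps}.
Condition 2 (every backdoor path blocked by {eps}):
  P1: blocked at fork node eps ∈ conditioning set.
  P2: blocked at fork node eps ∈ conditioning set.
  P3: blocked at fork node eps ∈ conditioning set.
{eps} satisfies the backdoor criterion.

Yes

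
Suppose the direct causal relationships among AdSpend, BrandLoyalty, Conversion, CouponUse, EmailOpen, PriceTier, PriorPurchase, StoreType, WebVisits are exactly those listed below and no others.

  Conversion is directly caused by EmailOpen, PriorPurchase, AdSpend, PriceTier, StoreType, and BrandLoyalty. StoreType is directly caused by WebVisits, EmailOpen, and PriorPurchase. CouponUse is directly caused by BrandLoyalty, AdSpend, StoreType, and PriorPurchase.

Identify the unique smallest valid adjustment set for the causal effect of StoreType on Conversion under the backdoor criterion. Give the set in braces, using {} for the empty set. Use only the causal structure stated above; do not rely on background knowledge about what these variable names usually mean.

{EmailOpen, PriorPurchase}

Variables eligible for adjustment (non-descendants of StoreType, excluding StoreType and Conversion): {AdSpend, BrandLoyalty, EmailOpen, PriceTier, PriorPurchase, WebVisits}.
Backdoor paths from StoreType to Conversion:
  P1: StoreType <- EmailOpen -> Conversion
  P2: StoreType <- PriorPurchase -> CouponUse <- BrandLoyalty -> Conversion
  P3: StoreType <- PriorPurchase -> CouponUse <- AdSpend -> Conversion
  P4: StoreType <- PriorPurchase -> Conversion
The empty set is not sufficient: P1 (StoreType <- EmailOpen -> Conversion) has no collider blocking it and no conditioned non-collider, so it is open.
Try {EmailOpen, PriorPurchase}:
  P1: blocked at fork node EmailOpen ∈ conditioning set.
  P2: blocked at fork node PriorPurchase ∈ conditioning set.
  P3: blocked at fork node PriorPurchase ∈ conditioning set.
  P4: blocked at fork node PriorPurchase ∈ conditioning set.
{EmailOpen, PriorPurchase} contains no descendant of StoreType and blocks every backdoor path.
Every element of {EmailOpen, PriorPurchase} is needed (dropping EmailOpen leaves P1 open; dropping PriorPurchase leaves P4 open), so no proper subset is valid.
Among all size-2 subsets of the eligible variables, only {EmailOpen, PriorPurchase} blocks every backdoor path, so it is the unique smallest valid adjustment set.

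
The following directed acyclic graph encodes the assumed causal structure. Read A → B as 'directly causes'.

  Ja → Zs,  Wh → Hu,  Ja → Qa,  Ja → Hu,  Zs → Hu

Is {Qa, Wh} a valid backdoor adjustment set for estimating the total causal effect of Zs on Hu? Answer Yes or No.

No

Backdoor paths from Zs to Hu (paths whose first edge points into Zs):
  P1: Zs <- Ja -> Hu
Condition 1 (no descendant of Zs in the set): holds — descendants of Zs are {Hu}; none are in {Qa, Wh}.
Condition 2 (every backdoor path blocked by {Qa, Wh}):
  P1: open — no interior node is in the conditioning set.
{Qa, Wh} does not satisfy the backdoor criterion.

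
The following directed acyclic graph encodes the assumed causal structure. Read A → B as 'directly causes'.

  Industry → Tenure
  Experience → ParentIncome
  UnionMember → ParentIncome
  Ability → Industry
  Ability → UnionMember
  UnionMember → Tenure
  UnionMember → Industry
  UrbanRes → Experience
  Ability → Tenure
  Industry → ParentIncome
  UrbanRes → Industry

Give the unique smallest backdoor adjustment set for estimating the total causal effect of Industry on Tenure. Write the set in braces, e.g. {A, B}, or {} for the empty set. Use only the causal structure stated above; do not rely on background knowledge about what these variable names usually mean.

Variables eligible for adjustment (non-descendants of Industry, excluding Industry and Tenure): {Ability, Experience, UnionMember, UrbanRes}.
Backdoor paths from Industry to Tenure:
  P1: Industry <- Ability -> UnionMember -> Tenure
  P2: Industry <- Ability -> Tenure
  P3: Industry <- UrbanRes -> Experience -> ParentIncome <- UnionMember <- Ability -> Tenure
  P4: Industry <- UrbanRes -> Experience -> ParentIncome <- UnionMember -> Tenure
  P5: Industry <- UnionMember <- Ability -> Tenure
  P6: Industry <- UnionMember -> Tenure
The empty set is not sufficient: P1 (Industry <- Ability -> UnionMember -> Tenure) has no collider blocking it and no conditioned non-collider, so it is open.
Try {Ability, UnionMember}:
  P1: blocked at fork node Ability ∈ conditioning set.
  P2: blocked at fork node Ability ∈ conditioning set.
  P3: blocked at collider ParentIncome (neither it nor any descendant is in the conditioning set).
  P4: blocked at collider ParentIncome (neither it nor any descendant is in the conditioning set).
  P5: blocked at chain node UnionMember ∈ conditioning set.
  P6: blocked at fork node UnionMember ∈ conditioning set.
{Ability, UnionMember} contains no descendant of Industry and blocks every backdoor path.
Every element of {Ability, UnionMember} is needed (dropping Ability leaves P2 open; dropping UnionMember leaves P6 open), so no proper subset is valid.
Among all size-2 subsets of the eligible variables, only {Ability, UnionMember} blocks every backdoor path, so it is the unique smallest valid adjustment set.

{Ability, UnionMember}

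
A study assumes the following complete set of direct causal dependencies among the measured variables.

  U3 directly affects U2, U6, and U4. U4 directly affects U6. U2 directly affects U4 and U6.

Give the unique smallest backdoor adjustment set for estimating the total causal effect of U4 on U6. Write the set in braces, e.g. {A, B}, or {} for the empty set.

{U2, U3}

Variables eligible for adjustment (non-descendants of U4, excluding U4 and U6): {U2, U3}.
Backdoor paths from U4 to U6:
  P1: U4 <- U3 -> U2 -> U6
  P2: U4 <- U3 -> U6
  P3: U4 <- U2 <- U3 -> U6
  P4: U4 <- U2 -> U6
The empty set is not sufficient: P1 (U4 <- U3 -> U2 -> U6) has no collider blocking it and no conditioned non-collider, so it is open.
Try {U2, U3}:
  P1: blocked at fork node U3 ∈ conditioning set.
  P2: blocked at fork node U3 ∈ conditioning set.
  P3: blocked at chain node U2 ∈ conditioning set.
  P4: blocked at fork node U2 ∈ conditioning set.
{U2, U3} contains no descendant of U4 and blocks every backdoor path.
Every element of {U2, U3} is needed (dropping U2 leaves P4 open; dropping U3 leaves P2 open), so no proper subset is valid.
Among all size-2 subsets of the eligible variables, only {U2, U3} blocks every backdoor path, so it is the unique smallest valid adjustment set.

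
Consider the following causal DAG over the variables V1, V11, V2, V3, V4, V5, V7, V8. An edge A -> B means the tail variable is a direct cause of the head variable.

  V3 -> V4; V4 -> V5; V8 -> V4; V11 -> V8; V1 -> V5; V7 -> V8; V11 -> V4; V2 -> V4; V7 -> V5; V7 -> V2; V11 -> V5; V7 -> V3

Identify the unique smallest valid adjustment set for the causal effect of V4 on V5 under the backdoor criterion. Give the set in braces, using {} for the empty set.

Variables eligible for adjustment (non-descendants of V4, excluding V4 and V5): {V1, V11, V2, V3, V7, V8}.
Backdoor paths from V4 to V5:
  P1: V4 <- V2 <- V7 -> V8 <- V11 -> V5
  P2: V4 <- V2 <- V7 -> V5
  P3: V4 <- V11 -> V8 <- V7 -> V5
  P4: V4 <- V11 -> V5
  P5: V4 <- V8 <- V7 -> V5
  P6: V4 <- V8 <- V11 -> V5
  P7: V4 <- V3 <- V7 -> V8 <- V11 -> V5
  P8: V4 <- V3 <- V7 -> V5
The empty set is not sufficient: P2 (V4 <- V2 <- V7 -> V5) has no collider blocking it and no conditioned non-collider, so it is open.
Try {V11, V7}:
  P1: blocked at fork node V7 ∈ conditioning set.
  P2: blocked at fork node V7 ∈ conditioning set.
  P3: blocked at fork node V11 ∈ conditioning set.
  P4: blocked at fork node V11 ∈ conditioning set.
  P5: blocked at fork node V7 ∈ conditioning set.
  P6: blocked at fork node V11 ∈ conditioning set.
  P7: blocked at fork node V7 ∈ conditioning set.
  P8: blocked at fork node V7 ∈ conditioning set.
{V11, V7} contains no descendant of V4 and blocks every backdoor path.
Every element of {V11, V7} is needed (dropping V11 leaves P4 open; dropping V7 leaves P2 open), so no proper subset is valid.
Among all size-2 subsets of the eligible variables, only {V11, V7} blocks every backdoor path, so it is the unique smallest valid adjustment set.

{V11, V7}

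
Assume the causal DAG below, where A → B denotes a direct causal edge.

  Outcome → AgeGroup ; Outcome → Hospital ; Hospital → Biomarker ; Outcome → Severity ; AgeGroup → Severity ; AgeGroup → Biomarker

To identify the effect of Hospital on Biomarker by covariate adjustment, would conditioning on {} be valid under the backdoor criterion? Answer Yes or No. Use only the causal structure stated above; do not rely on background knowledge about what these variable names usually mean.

Backdoor paths from Hospital to Biomarker (paths whose first edge points into Hospital):
  P1: Hospital <- Outcome -> AgeGroup -> Biomarker
  P2: Hospital <- Outcome -> Severity <- AgeGroup -> Biomarker
Condition 1 (no descendant of Hospital in the set): holds — descendants of Hospital are {Biomarker}; none are in {}.
Condition 2 (every backdoor path blocked by {}):
  P1: open — no interior node is in the conditioning set.
  P2: blocked at collider Severity (neither it nor any descendant is in the conditioning set).
{} does not satisfy the backdoor criterion.

No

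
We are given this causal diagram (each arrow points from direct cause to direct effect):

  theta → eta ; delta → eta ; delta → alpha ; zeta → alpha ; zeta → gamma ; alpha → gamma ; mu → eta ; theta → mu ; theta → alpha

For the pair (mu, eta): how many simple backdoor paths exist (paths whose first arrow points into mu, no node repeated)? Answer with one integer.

A backdoor path from mu to eta is any simple undirected path whose first edge points into mu (i.e. leaves mu via a parent).
Parents of mu: {theta}.
Enumerating:
  P1: mu <- theta -> alpha <- delta -> eta
  P2: mu <- theta -> eta
That exhausts the simple backdoor paths. Count: 2.

2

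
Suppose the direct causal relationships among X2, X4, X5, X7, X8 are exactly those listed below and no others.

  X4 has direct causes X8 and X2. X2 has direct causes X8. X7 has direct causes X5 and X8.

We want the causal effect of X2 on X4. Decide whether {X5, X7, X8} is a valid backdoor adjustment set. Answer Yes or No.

Backdoor paths from X2 to X4 (paths whose first edge points into X2):
  P1: X2 <- X8 -> X4
Condition 1 (no descendant of X2 in the set): holds — descendants of X2 are {X4}; none are in {X5, X7, X8}.
Condition 2 (every backdoor path blocked by {X5, X7, X8}):
  P1: blocked at fork node X8 ∈ conditioning set.
{X5, X7, X8} satisfies the backdoor criterion.

Yes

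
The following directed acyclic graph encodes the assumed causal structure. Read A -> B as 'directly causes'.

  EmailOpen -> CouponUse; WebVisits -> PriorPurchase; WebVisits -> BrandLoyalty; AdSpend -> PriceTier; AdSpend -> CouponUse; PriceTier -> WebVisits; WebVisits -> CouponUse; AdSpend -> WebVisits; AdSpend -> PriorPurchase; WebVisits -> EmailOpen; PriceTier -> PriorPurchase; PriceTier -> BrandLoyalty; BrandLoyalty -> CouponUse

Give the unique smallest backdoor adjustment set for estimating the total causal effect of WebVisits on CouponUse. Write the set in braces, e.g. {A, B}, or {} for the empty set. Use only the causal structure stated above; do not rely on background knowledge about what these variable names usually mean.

{AdSpend, PriceTier}

Variables eligible for adjustment (non-descendants of WebVisits, excluding WebVisits and CouponUse): {AdSpend, PriceTier}.
Backdoor paths from WebVisits to CouponUse:
  P1: WebVisits <- AdSpend -> PriceTier -> BrandLoyalty -> CouponUse
  P2: WebVisits <- AdSpend -> PriorPurchase <- PriceTier -> BrandLoyalty -> CouponUse
  P3: WebVisits <- AdSpend -> CouponUse
  P4: WebVisits <- PriceTier <- AdSpend -> CouponUse
  P5: WebVisits <- PriceTier -> BrandLoyalty -> CouponUse
  P6: WebVisits <- PriceTier -> PriorPurchase <- AdSpend -> CouponUse
The empty set is not sufficient: P1 (WebVisits <- AdSpend -> PriceTier -> BrandLoyalty -> CouponUse) has no collider blocking it and no conditioned non-collider, so it is open.
Try {AdSpend, PriceTier}:
  P1: blocked at fork node AdSpend ∈ conditioning set.
  P2: blocked at fork node AdSpend ∈ conditioning set.
  P3: blocked at fork node AdSpend ∈ conditioning set.
  P4: blocked at chain node PriceTier ∈ conditioning set.
  P5: blocked at fork node PriceTier ∈ conditioning set.
  P6: blocked at fork node PriceTier ∈ conditioning set.
{AdSpend, PriceTier} contains no descendant of WebVisits and blocks every backdoor path.
Every element of {AdSpend, PriceTier} is needed (dropping AdSpend leaves P3 open; dropping PriceTier leaves P5 open), so no proper subset is valid.
Among all size-2 subsets of the eligible variables, only {AdSpend, PriceTier} blocks every backdoor path, so it is the unique smallest valid adjustment set.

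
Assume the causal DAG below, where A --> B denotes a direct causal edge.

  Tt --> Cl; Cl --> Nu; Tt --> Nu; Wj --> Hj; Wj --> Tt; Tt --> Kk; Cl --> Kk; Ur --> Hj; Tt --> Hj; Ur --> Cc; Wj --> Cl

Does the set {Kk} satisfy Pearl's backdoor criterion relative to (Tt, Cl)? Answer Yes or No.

No

Backdoor paths from Tt to Cl (paths whose first edge points into Tt):
  P1: Tt <- Wj -> Cl
Condition 1 (no descendant of Tt in the set): FAILS — Kk is a descendant of Tt.
Condition 2 (every backdoor path blocked by {Kk}):
  P1: open — no interior node is in the conditioning set.
{Kk} does not satisfy the backdoor criterion.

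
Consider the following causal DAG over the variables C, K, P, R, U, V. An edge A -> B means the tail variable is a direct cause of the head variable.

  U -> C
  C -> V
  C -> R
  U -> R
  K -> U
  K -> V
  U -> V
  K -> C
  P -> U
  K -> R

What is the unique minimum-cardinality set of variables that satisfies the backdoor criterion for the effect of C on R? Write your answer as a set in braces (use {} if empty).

Variables eligible for adjustment (non-descendants of C, excluding C and R): {K, P, U}.
Backdoor paths from C to R:
  P1: C <- K -> U -> R
  P2: C <- K -> R
  P3: C <- K -> V <- U -> R
  P4: C <- U <- K -> R
  P5: C <- U -> R
  P6: C <- U -> V <- K -> R
The empty set is not sufficient: P1 (C <- K -> U -> R) has no collider blocking it and no conditioned non-collider, so it is open.
Try {K, U}:
  P1: blocked at fork node K ∈ conditioning set.
  P2: blocked at fork node K ∈ conditioning set.
  P3: blocked at fork node K ∈ conditioning set.
  P4: blocked at chain node U ∈ conditioning set.
  P5: blocked at fork node U ∈ conditioning set.
  P6: blocked at fork node U ∈ conditioning set.
{K, U} contains no descendant of C and blocks every backdoor path.
Every element of {K, U} is needed (dropping K leaves P2 open; dropping U leaves P5 open), so no proper subset is valid.
Among all size-2 subsets of the eligible variables, only {K, U} blocks every backdoor path, so it is the unique smallest valid adjustment set.

{K, U}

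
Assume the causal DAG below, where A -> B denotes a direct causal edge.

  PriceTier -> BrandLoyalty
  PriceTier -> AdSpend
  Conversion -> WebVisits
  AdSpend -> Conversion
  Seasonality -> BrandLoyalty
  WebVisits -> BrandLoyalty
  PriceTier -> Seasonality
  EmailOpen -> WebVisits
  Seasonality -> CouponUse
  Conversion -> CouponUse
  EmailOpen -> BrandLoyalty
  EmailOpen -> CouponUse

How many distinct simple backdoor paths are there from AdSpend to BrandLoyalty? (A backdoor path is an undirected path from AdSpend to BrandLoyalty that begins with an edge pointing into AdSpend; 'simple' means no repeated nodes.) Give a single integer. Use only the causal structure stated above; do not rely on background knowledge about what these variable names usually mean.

A backdoor path from AdSpend to BrandLoyalty is any simple undirected path whose first edge points into AdSpend (i.e. leaves AdSpend via a parent).
Parents of AdSpend: {PriceTier}.
Enumerating:
  P1: AdSpend <- PriceTier -> Seasonality -> BrandLoyalty
  P2: AdSpend <- PriceTier -> Seasonality -> CouponUse <- EmailOpen -> WebVisits -> BrandLoyalty
  P3: AdSpend <- PriceTier -> Seasonality -> CouponUse <- EmailOpen -> BrandLoyalty
  P4: AdSpend <- PriceTier -> Seasonality -> CouponUse <- Conversion -> WebVisits <- EmailOpen -> BrandLoyalty
  P5: AdSpend <- PriceTier -> Seasonality -> CouponUse <- Conversion -> WebVisits -> BrandLoyalty
  P6: AdSpend <- PriceTier -> BrandLoyalty
That exhausts the simple backdoor paths. Count: 6.

6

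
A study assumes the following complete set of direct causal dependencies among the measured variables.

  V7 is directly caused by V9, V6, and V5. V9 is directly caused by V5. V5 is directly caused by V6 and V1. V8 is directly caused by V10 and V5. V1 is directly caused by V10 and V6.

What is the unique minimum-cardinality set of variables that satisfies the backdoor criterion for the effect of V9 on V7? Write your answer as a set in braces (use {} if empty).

Variables eligible for adjustment (non-descendants of V9, excluding V9 and V7): {V1, V10, V5, V6, V8}.
Backdoor paths from V9 to V7:
  P1: V9 <- V5 <- V6 -> V7
  P2: V9 <- V5 <- V1 <- V6 -> V7
  P3: V9 <- V5 -> V8 <- V10 -> V1 <- V6 -> V7
  P4: V9 <- V5 -> V7
The empty set is not sufficient: P1 (V9 <- V5 <- V6 -> V7) has no collider blocking it and no conditioned non-collider, so it is open.
Try {V5}:
  P1: blocked at chain node V5 ∈ conditioning set.
  P2: blocked at chain node V5 ∈ conditioning set.
  P3: blocked at fork node V5 ∈ conditioning set.
  P4: blocked at fork node V5 ∈ conditioning set.
{V5} contains no descendant of V9 and blocks every backdoor path.
No other singleton works — e.g. {V6} leaves P4 open — so {V5} is the unique smallest valid adjustment set.

{V5}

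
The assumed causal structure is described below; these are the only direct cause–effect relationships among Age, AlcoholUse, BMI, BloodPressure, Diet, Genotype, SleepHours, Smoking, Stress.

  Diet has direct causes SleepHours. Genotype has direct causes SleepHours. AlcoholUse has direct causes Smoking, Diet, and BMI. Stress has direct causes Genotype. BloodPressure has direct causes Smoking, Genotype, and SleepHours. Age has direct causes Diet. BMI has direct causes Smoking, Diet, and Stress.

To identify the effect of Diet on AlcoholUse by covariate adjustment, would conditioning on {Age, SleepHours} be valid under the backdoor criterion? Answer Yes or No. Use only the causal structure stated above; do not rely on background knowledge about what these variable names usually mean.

No

Backdoor paths from Diet to AlcoholUse (paths whose first edge points into Diet):
  P1: Diet <- SleepHours -> Genotype -> Stress -> BMI <- Smoking -> AlcoholUse
  P2: Diet <- SleepHours -> Genotype -> Stress -> BMI -> AlcoholUse
  P3: Diet <- SleepHours -> Genotype -> BloodPressure <- Smoking -> BMI -> AlcoholUse
  P4: Diet <- SleepHours -> Genotype -> BloodPressure <- Smoking -> AlcoholUse
  P5: Diet <- SleepHours -> BloodPressure <- Genotype -> Stress -> BMI <- Smoking -> AlcoholUse
  P6: Diet <- SleepHours -> BloodPressure <- Genotype -> Stress -> BMI -> AlcoholUse
  P7: Diet <- SleepHours -> BloodPressure <- Smoking -> BMI -> AlcoholUse
  P8: Diet <- SleepHours -> BloodPressure <- Smoking -> AlcoholUse
Condition 1 (no descendant of Diet in the set): FAILS — Age is a descendant of Diet.
Condition 2 (every backdoor path blocked by {Age, SleepHours}):
  P1: blocked at fork node SleepHours ∈ conditioning set.
  P2: blocked at fork node SleepHours ∈ conditioning set.
  P3: blocked at fork node SleepHours ∈ conditioning set.
  P4: blocked at fork node SleepHours ∈ conditioning set.
  P5: blocked at fork node SleepHours ∈ conditioning set.
  P6: blocked at fork node SleepHours ∈ conditioning set.
  P7: blocked at fork node SleepHours ∈ conditioning set.
  P8: blocked at fork node SleepHours ∈ conditioning set.
{Age, SleepHours} does not satisfy the backdoor criterion.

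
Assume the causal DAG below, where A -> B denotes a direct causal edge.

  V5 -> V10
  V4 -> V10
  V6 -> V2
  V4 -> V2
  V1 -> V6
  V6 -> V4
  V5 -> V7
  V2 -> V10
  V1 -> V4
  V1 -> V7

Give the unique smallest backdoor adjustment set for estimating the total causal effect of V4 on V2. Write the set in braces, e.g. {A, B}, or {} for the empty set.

{V6}

Variables eligible for adjustment (non-descendants of V4, excluding V4 and V2): {V1, V5, V6, V7}.
Backdoor paths from V4 to V2:
  P1: V4 <- V1 -> V6 -> V2
  P2: V4 <- V1 -> V7 <- V5 -> V10 <- V2
  P3: V4 <- V6 <- V1 -> V7 <- V5 -> V10 <- V2
  P4: V4 <- V6 -> V2
The empty set is not sufficient: P1 (V4 <- V1 -> V6 -> V2) has no collider blocking it and no conditioned non-collider, so it is open.
Try {V6}:
  P1: blocked at chain node V6 ∈ conditioning set.
  P2: blocked at collider V7 (neither it nor any descendant is in the conditioning set).
  P3: blocked at chain node V6 ∈ conditioning set.
  P4: blocked at fork node V6 ∈ conditioning set.
{V6} contains no descendant of V4 and blocks every backdoor path.
No other singleton works — e.g. {V1} leaves P4 open — so {V6} is the unique smallest valid adjustment set.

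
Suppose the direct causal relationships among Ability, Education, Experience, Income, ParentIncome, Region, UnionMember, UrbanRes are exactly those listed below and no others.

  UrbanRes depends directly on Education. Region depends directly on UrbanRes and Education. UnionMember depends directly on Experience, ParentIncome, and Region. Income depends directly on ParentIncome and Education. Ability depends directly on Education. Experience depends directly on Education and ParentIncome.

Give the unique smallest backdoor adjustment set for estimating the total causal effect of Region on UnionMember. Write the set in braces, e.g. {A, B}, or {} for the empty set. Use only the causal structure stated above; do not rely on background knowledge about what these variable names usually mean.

Variables eligible for adjustment (non-descendants of Region, excluding Region and UnionMember): {Ability, Education, Experience, Income, ParentIncome, UrbanRes}.
Backdoor paths from Region to UnionMember:
  P1: Region <- Education -> Income <- ParentIncome -> Experience -> UnionMember
  P2: Region <- Education -> Income <- ParentIncome -> UnionMember
  P3: Region <- Education -> Experience <- ParentIncome -> UnionMember
  P4: Region <- Education -> Experience -> UnionMember
  P5: Region <- UrbanRes <- Education -> Income <- ParentIncome -> Experience -> UnionMember
  P6: Region <- UrbanRes <- Education -> Income <- ParentIncome -> UnionMember
  P7: Region <- UrbanRes <- Education -> Experience <- ParentIncome -> UnionMember
  P8: Region <- UrbanRes <- Education -> Experience -> UnionMember
The empty set is not sufficient: P4 (Region <- Education -> Experience -> UnionMember) has no collider blocking it and no conditioned non-collider, so it is open.
Try {Education}:
  P1: blocked at fork node Education ∈ conditioning set.
  P2: blocked at fork node Education ∈ conditioning set.
  P3: blocked at fork node Education ∈ conditioning set.
  P4: blocked at fork node Education ∈ conditioning set.
  P5: blocked at fork node Education ∈ conditioning set.
  P6: blocked at fork node Education ∈ conditioning set.
  P7: blocked at fork node Education ∈ conditioning set.
  P8: blocked at fork node Education ∈ conditioning set.
{Education} contains no descendant of Region and blocks every backdoor path.
No other singleton works — e.g. {ParentIncome} leaves P4 open — so {Education} is the unique smallest valid adjustment set.

{Education}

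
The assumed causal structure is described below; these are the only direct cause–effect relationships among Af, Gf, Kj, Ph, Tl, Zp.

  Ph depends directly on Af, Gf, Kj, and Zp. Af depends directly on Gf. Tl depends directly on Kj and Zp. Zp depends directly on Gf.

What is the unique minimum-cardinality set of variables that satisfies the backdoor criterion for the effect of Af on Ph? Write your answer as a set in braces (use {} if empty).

{Gf}

Variables eligible for adjustment (non-descendants of Af, excluding Af and Ph): {Gf, Kj, Tl, Zp}.
Backdoor paths from Af to Ph:
  P1: Af <- Gf -> Zp -> Ph
  P2: Af <- Gf -> Zp -> Tl <- Kj -> Ph
  P3: Af <- Gf -> Ph
The empty set is not sufficient: P1 (Af <- Gf -> Zp -> Ph) has no collider blocking it and no conditioned non-collider, so it is open.
Try {Gf}:
  P1: blocked at fork node Gf ∈ conditioning set.
  P2: blocked at fork node Gf ∈ conditioning set.
  P3: blocked at fork node Gf ∈ conditioning set.
{Gf} contains no descendant of Af and blocks every backdoor path.
No other singleton works — e.g. {Zp} leaves P3 open — so {Gf} is the unique smallest valid adjustment set.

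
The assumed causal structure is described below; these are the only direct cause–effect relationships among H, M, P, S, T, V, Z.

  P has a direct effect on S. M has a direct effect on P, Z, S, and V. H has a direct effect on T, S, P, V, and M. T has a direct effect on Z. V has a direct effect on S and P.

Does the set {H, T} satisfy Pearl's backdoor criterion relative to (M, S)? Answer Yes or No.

Backdoor paths from M to S (paths whose first edge points into M):
  P1: M <- H -> V -> P -> S
  P2: M <- H -> V -> S
  P3: M <- H -> P <- V -> S
  P4: M <- H -> P -> S
  P5: M <- H -> S
Condition 1 (no descendant of M in the set): holds — descendants of M are {P, S, V, Z}; none are in {H, T}.
Condition 2 (every backdoor path blocked by {H, T}):
  P1: blocked at fork node H ∈ conditioning set.
  P2: blocked at fork node H ∈ conditioning set.
  P3: blocked at fork node H ∈ conditioning set.
  P4: blocked at fork node H ∈ conditioning set.
  P5: blocked at fork node H ∈ conditioning set.
{H, T} satisfies the backdoor criterion.

Yes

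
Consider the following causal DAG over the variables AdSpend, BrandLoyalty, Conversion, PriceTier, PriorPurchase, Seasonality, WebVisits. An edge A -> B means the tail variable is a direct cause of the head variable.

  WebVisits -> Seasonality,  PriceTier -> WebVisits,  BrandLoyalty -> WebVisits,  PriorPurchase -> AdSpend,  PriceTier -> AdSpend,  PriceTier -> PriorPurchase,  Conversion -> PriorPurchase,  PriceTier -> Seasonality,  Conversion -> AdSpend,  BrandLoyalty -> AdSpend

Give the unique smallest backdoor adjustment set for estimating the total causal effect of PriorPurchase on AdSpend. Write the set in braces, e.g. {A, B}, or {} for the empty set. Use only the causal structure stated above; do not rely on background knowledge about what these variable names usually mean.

Variables eligible for adjustment (non-descendants of PriorPurchase, excluding PriorPurchase and AdSpend): {BrandLoyalty, Conversion, PriceTier, Seasonality, WebVisits}.
Backdoor paths from PriorPurchase to AdSpend:
  P1: PriorPurchase <- PriceTier -> WebVisits <- BrandLoyalty -> AdSpend
  P2: PriorPurchase <- PriceTier -> Seasonality <- WebVisits <- BrandLoyalty -> AdSpend
  P3: PriorPurchase <- PriceTier -> AdSpend
  P4: PriorPurchase <- Conversion -> AdSpend
The empty set is not sufficient: P3 (PriorPurchase <- PriceTier -> AdSpend) has no collider blocking it and no conditioned non-collider, so it is open.
Try {Conversion, PriceTier}:
  P1: blocked at fork node PriceTier ∈ conditioning set.
  P2: blocked at fork node PriceTier ∈ conditioning set.
  P3: blocked at fork node PriceTier ∈ conditioning set.
  P4: blocked at fork node Conversion ∈ conditioning set.
{Conversion, PriceTier} contains no descendant of PriorPurchase and blocks every backdoor path.
Every element of {Conversion, PriceTier} is needed (dropping Conversion leaves P4 open; dropping PriceTier leaves P3 open), so no proper subset is valid.
Among all size-2 subsets of the eligible variables, only {Conversion, PriceTier} blocks every backdoor path, so it is the unique smallest valid adjustment set.

{Conversion, PriceTier}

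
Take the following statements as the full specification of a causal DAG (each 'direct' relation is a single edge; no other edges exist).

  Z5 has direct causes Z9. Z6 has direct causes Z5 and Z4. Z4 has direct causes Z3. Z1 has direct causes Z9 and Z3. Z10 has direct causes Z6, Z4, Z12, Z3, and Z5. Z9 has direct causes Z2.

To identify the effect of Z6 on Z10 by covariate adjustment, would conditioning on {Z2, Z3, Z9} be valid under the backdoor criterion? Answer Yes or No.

No

Backdoor paths from Z6 to Z10 (paths whose first edge points into Z6):
  P1: Z6 <- Z5 <- Z9 -> Z1 <- Z3 -> Z4 -> Z10
  P2: Z6 <- Z5 <- Z9 -> Z1 <- Z3 -> Z10
  P3: Z6 <- Z5 -> Z10
  P4: Z6 <- Z4 <- Z3 -> Z1 <- Z9 -> Z5 -> Z10
  P5: Z6 <- Z4 <- Z3 -> Z10
  P6: Z6 <- Z4 -> Z10
Condition 1 (no descendant of Z6 in the set): holds — descendants of Z6 are {Z10}; none are in {Z2, Z3, Z9}.
Condition 2 (every backdoor path blocked by {Z2, Z3, Z9}):
  P1: blocked at fork node Z9 ∈ conditioning set.
  P2: blocked at fork node Z9 ∈ conditioning set.
  P3: open — no interior node is in the conditioning set.
  P4: blocked at fork node Z3 ∈ conditioning set.
  P5: blocked at fork node Z3 ∈ conditioning set.
  P6: open — no interior node is in the conditioning set.
{Z2, Z3, Z9} does not satisfy the backdoor criterion.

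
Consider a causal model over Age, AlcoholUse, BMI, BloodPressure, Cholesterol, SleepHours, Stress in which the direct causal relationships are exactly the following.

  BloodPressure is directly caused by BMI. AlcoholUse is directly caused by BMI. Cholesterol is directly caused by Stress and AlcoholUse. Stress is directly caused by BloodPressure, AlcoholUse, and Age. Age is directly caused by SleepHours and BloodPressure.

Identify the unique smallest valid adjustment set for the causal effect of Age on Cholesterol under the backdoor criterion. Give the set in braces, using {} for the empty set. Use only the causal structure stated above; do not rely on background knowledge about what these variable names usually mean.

{BloodPressure}

Variables eligible for adjustment (non-descendants of Age, excluding Age and Cholesterol): {AlcoholUse, BMI, BloodPressure, SleepHours}.
Backdoor paths from Age to Cholesterol:
  P1: Age <- BloodPressure <- BMI -> AlcoholUse -> Stress -> Cholesterol
  P2: Age <- BloodPressure <- BMI -> AlcoholUse -> Cholesterol
  P3: Age <- BloodPressure -> Stress <- AlcoholUse -> Cholesterol
  P4: Age <- BloodPressure -> Stress -> Cholesterol
The empty set is not sufficient: P1 (Age <- BloodPressure <- BMI -> AlcoholUse -> Stress -> Cholesterol) has no collider blocking it and no conditioned non-collider, so it is open.
Try {BloodPressure}:
  P1: blocked at chain node BloodPressure ∈ conditioning set.
  P2: blocked at chain node BloodPressure ∈ conditioning set.
  P3: blocked at fork node BloodPressure ∈ conditioning set.
  P4: blocked at fork node BloodPressure ∈ conditioning set.
{BloodPressure} contains no descendant of Age and blocks every backdoor path.
No other singleton works — e.g. {SleepHours} leaves P1 open — so {BloodPressure} is the unique smallest valid adjustment set.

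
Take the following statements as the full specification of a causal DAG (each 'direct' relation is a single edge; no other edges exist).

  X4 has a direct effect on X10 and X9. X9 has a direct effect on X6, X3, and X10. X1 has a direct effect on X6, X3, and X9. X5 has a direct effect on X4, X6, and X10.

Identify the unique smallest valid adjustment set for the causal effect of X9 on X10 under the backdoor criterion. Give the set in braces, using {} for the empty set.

{X4}

Variables eligible for adjustment (non-descendants of X9, excluding X9 and X10): {X1, X4, X5}.
Backdoor paths from X9 to X10:
  P1: X9 <- X1 -> X6 <- X5 -> X4 -> X10
  P2: X9 <- X1 -> X6 <- X5 -> X10
  P3: X9 <- X4 <- X5 -> X10
  P4: X9 <- X4 -> X10
The empty set is not sufficient: P3 (X9 <- X4 <- X5 -> X10) has no collider blocking it and no conditioned non-collider, so it is open.
Try {X4}:
  P1: blocked at collider X6 (neither it nor any descendant is in the conditioning set).
  P2: blocked at collider X6 (neither it nor any descendant is in the conditioning set).
  P3: blocked at chain node X4 ∈ conditioning set.
  P4: blocked at fork node X4 ∈ conditioning set.
{X4} contains no descendant of X9 and blocks every backdoor path.
No other singleton works — e.g. {X1} leaves P3 open — so {X4} is the unique smallest valid adjustment set.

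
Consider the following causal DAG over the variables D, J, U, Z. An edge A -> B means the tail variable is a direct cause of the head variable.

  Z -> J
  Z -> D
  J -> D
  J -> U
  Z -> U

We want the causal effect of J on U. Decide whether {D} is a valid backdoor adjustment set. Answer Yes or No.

Backdoor paths from J to U (paths whose first edge points into J):
  P1: J <- Z -> U
Condition 1 (no descendant of J in the set): FAILS — D is a descendant of J.
Condition 2 (every backdoor path blocked by {D}):
  P1: open — no interior node is in the conditioning set.
{D} does not satisfy the backdoor criterion.

No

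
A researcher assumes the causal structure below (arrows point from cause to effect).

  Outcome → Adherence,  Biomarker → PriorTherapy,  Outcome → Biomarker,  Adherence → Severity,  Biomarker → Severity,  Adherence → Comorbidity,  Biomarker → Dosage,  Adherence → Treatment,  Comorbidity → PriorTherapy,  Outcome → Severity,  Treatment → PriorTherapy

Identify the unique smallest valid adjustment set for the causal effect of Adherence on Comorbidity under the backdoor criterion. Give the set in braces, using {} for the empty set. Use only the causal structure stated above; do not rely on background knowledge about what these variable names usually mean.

{}

Variables eligible for adjustment (non-descendants of Adherence, excluding Adherence and Comorbidity): {Biomarker, Dosage, Outcome}.
Backdoor paths from Adherence to Comorbidity:
  P1: Adherence <- Outcome -> Biomarker -> PriorTherapy <- Comorbidity
  P2: Adherence <- Outcome -> Severity <- Biomarker -> PriorTherapy <- Comorbidity
Each backdoor path contains an unconditioned collider, so every path is already blocked with the empty conditioning set:
  P1: blocked at collider PriorTherapy (neither it nor any descendant is in the conditioning set).
  P2: blocked at collider Severity (neither it nor any descendant is in the conditioning set).
The empty set is therefore the unique smallest valid set.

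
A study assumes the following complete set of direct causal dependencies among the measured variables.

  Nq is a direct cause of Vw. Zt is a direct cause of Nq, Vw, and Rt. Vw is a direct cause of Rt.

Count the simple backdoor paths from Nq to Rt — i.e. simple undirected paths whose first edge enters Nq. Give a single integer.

2

A backdoor path from Nq to Rt is any simple undirected path whose first edge points into Nq (i.e. leaves Nq via a parent).
Parents of Nq: {Zt}.
Enumerating:
  P1: Nq <- Zt -> Vw -> Rt
  P2: Nq <- Zt -> Rt
That exhausts the simple backdoor paths. Count: 2.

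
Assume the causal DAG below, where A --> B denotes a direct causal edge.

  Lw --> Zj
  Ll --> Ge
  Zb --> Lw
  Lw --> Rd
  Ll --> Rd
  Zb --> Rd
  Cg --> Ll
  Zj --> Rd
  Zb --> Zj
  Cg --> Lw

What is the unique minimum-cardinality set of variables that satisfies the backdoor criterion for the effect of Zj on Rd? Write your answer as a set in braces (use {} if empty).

{Lw, Zb}

Variables eligible for adjustment (non-descendants of Zj, excluding Zj and Rd): {Cg, Ge, Ll, Lw, Zb}.
Backdoor paths from Zj to Rd:
  P1: Zj <- Zb -> Lw <- Cg -> Ll -> Rd
  P2: Zj <- Zb -> Lw -> Rd
  P3: Zj <- Zb -> Rd
  P4: Zj <- Lw <- Zb -> Rd
  P5: Zj <- Lw <- Cg -> Ll -> Rd
  P6: Zj <- Lw -> Rd
The empty set is not sufficient: P2 (Zj <- Zb -> Lw -> Rd) has no collider blocking it and no conditioned non-collider, so it is open.
Try {Lw, Zb}:
  P1: blocked at fork node Zb ∈ conditioning set.
  P2: blocked at fork node Zb ∈ conditioning set.
  P3: blocked at fork node Zb ∈ conditioning set.
  P4: blocked at chain node Lw ∈ conditioning set.
  P5: blocked at chain node Lw ∈ conditioning set.
  P6: blocked at fork node Lw ∈ conditioning set.
{Lw, Zb} contains no descendant of Zj and blocks every backdoor path.
Every element of {Lw, Zb} is needed (dropping Lw leaves P5 open; dropping Zb leaves P1 open), so no proper subset is valid.
Among all size-2 subsets of the eligible variables, only {Lw, Zb} blocks every backdoor path, so it is the unique smallest valid adjustment set.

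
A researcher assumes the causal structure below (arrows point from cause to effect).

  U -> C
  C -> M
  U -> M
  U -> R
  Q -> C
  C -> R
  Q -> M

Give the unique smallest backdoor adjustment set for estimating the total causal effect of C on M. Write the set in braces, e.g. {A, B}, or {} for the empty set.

{Q, U}

Variables eligible for adjustment (non-descendants of C, excluding C and M): {Q, U}.
Backdoor paths from C to M:
  P1: C <- U -> M
  P2: C <- Q -> M
The empty set is not sufficient: P1 (C <- U -> M) has no collider blocking it and no conditioned non-collider, so it is open.
Try {Q, U}:
  P1: blocked at fork node U ∈ conditioning set.
  P2: blocked at fork node Q ∈ conditioning set.
{Q, U} contains no descendant of C and blocks every backdoor path.
Every element of {Q, U} is needed (dropping Q leaves P2 open; dropping U leaves P1 open), so no proper subset is valid.
Among all size-2 subsets of the eligible variables, only {Q, U} blocks every backdoor path, so it is the unique smallest valid adjustment set.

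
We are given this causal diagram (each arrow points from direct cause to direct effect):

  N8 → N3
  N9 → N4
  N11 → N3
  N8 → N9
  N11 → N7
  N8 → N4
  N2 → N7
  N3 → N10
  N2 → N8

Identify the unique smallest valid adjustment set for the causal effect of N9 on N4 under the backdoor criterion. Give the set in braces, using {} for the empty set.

{N8}

Variables eligible for adjustment (non-descendants of N9, excluding N9 and N4): {N10, N11, N2, N3, N7, N8}.
Backdoor paths from N9 to N4:
  P1: N9 <- N8 -> N4
The empty set is not sufficient: P1 (N9 <- N8 -> N4) has no collider blocking it and no conditioned non-collider, so it is open.
Try {N8}:
  P1: blocked at fork node N8 ∈ conditioning set.
{N8} contains no descendant of N9 and blocks every backdoor path.
No other singleton works — e.g. {N2} leaves P1 open — so {N8} is the unique smallest valid adjustment set.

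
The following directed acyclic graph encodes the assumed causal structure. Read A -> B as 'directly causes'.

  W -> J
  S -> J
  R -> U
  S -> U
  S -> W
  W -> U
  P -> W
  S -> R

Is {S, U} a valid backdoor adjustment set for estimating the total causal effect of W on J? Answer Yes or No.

No

Backdoor paths from W to J (paths whose first edge points into W):
  P1: W <- S -> J
Condition 1 (no descendant of W in the set): FAILS — U is a descendant of W.
Condition 2 (every backdoor path blocked by {S, U}):
  P1: blocked at fork node S ∈ conditioning set.
{S, U} does not satisfy the backdoor criterion.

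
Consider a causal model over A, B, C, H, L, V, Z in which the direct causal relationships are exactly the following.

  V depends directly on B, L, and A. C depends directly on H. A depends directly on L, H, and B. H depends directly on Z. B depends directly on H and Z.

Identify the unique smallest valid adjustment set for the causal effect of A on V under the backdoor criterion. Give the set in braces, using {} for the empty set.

Variables eligible for adjustment (non-descendants of A, excluding A and V): {B, C, H, L, Z}.
Backdoor paths from A to V:
  P1: A <- L -> V
  P2: A <- H <- Z -> B -> V
  P3: A <- H -> B -> V
  P4: A <- B -> V
The empty set is not sufficient: P1 (A <- L -> V) has no collider blocking it and no conditioned non-collider, so it is open.
Try {B, L}:
  P1: blocked at fork node L ∈ conditioning set.
  P2: blocked at chain node B ∈ conditioning set.
  P3: blocked at chain node B ∈ conditioning set.
  P4: blocked at fork node B ∈ conditioning set.
{B, L} contains no descendant of A and blocks every backdoor path.
Every element of {B, L} is needed (dropping B leaves P2 open; dropping L leaves P1 open), so no proper subset is valid.
Among all size-2 subsets of the eligible variables, only {B, L} blocks every backdoor path, so it is the unique smallest valid adjustment set.

{B, L}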